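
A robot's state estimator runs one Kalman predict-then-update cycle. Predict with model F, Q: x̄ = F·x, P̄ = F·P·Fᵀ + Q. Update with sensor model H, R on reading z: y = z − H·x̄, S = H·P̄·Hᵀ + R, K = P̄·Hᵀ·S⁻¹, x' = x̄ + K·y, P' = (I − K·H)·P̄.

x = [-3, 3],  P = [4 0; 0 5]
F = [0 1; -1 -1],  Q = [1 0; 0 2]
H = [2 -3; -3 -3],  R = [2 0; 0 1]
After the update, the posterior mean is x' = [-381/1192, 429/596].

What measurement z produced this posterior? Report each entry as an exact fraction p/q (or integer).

x̄ = F·x = [3, 0]
P̄ = F·P·Fᵀ + Q = [6 -5; -5 11]
S = H·P̄·Hᵀ + R = [185 48; 48 64]
K = P̄·Hᵀ·S⁻¹ = [117/596 -1851/9536; -59/298 -633/4768]
x' − x̄ = [-3957/1192, 429/596] = K·y
y = (KᵀK)⁻¹·Kᵀ·(x' − x̄) = [-9, 8]
z = y + H·x̄ = [-9, 8] + [6, -9] = [-3, -1]

z = [-3, -1]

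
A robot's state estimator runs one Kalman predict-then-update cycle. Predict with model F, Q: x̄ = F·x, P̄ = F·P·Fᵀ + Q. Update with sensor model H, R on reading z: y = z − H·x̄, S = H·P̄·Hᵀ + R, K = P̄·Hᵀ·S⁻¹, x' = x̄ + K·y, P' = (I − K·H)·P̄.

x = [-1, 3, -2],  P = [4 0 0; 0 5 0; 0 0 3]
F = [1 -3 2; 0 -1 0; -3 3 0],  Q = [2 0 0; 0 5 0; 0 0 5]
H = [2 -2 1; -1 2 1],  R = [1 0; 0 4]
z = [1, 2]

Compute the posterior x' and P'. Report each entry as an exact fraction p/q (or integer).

x' = [-19731/4936, -39269/14808, 17815/4936]
P' = [80439/4936 57955/4936 -43947/4936; 57955/4936 129605/14808 -29975/4936; -43947/4936 -29975/4936 29839/4936]

x̄ = F·x = [-14, -3, 12]
P̄ = F·P·Fᵀ + Q = [63 15 -57; 15 10 -15; -57 -15 86]
y = z − H·x̄ = [11, -18]
S = H·P̄·Hᵀ + R = [91 -47; -47 187]
K = P̄·Hᵀ·S⁻¹ = [1021/4936 -2119/4936; -1405/14808 -1145/14808; 1895/4936 3459/4936]
x' = x̄ + K·y = [-19731/4936, -39269/14808, 17815/4936]
P' = (I − K·H)·P̄ = [80439/4936 57955/4936 -43947/4936; 57955/4936 129605/14808 -29975/4936; -43947/4936 -29975/4936 29839/4936]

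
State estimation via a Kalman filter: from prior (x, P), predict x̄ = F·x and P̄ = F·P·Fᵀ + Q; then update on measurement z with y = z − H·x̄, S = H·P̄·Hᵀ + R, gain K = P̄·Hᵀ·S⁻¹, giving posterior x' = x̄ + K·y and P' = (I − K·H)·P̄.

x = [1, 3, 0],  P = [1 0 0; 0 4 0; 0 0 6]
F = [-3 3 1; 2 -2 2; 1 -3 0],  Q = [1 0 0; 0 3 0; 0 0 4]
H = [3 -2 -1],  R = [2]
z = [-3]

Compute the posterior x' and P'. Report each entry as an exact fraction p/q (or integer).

x̄ = F·x = [6, -4, -8]
P̄ = F·P·Fᵀ + Q = [52 -18 -39; -18 47 26; -39 26 41]
y = z − H·x̄ = [-37]
S = H·P̄·Hᵀ + R = [1253]
K = P̄·Hᵀ·S⁻¹ = [33/179; -174/1253; -30/179]
x' = x̄ + K·y = [-147/179, 1426/1253, -322/179]
P' = (I − K·H)·P̄ = [1685/179 2520/179 -51/179; 2520/179 28615/1253 -566/179; -51/179 -566/179 1039/179]

x' = [-147/179, 1426/1253, -322/179]
P' = [1685/179 2520/179 -51/179; 2520/179 28615/1253 -566/179; -51/179 -566/179 1039/179]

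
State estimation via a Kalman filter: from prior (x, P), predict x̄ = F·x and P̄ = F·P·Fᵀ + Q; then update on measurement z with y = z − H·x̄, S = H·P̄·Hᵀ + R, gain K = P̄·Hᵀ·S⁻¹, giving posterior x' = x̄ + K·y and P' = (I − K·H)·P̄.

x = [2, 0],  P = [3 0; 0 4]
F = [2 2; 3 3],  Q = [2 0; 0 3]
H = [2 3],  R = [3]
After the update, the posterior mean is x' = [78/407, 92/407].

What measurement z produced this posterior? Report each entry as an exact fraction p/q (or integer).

x̄ = F·x = [4, 6]
P̄ = F·P·Fᵀ + Q = [30 42; 42 66]
S = H·P̄·Hᵀ + R = [1221]
K = P̄·Hᵀ·S⁻¹ = [62/407; 94/407]
x' − x̄ = [-1550/407, -2350/407] = K·y
y = (KᵀK)⁻¹·Kᵀ·(x' − x̄) = [-25]
z = y + H·x̄ = [-25] + [26] = [1]

z = [1]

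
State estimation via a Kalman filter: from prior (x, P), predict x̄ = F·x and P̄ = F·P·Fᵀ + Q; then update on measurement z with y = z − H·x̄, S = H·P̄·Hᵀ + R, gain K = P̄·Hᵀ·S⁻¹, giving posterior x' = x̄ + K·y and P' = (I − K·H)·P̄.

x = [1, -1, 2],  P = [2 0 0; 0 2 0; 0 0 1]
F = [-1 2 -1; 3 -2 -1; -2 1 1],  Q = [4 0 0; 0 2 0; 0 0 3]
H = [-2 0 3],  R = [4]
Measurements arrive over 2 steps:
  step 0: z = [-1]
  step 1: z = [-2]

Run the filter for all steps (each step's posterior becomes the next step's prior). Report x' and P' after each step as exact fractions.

step 0: x̄ = F·x = [-5, 3, -1]
step 0: P̄ = F·P·Fᵀ + Q = [15 -13 7; -13 29 -17; 7 -17 14]
step 0: y = z − H·x̄ = [-8]
step 0: S = H·P̄·Hᵀ + R = [106]
step 0: K = P̄·Hᵀ·S⁻¹ = [-9/106; -25/106; 14/53]
step 0: x' = x̄ + K·y = [-229/53, 259/53, -165/53]
step 0: P' = (I − K·H)·P̄ = [1509/106 -1603/106 497/53; -1603/106 2449/106 -551/53; 497/53 -551/53 350/53]
step 1: x̄ = F·x = [912/53, -1040/53, 552/53]
step 1: P̄ = F·P·Fᵀ + Q = [25237/106 -28435/106 15123/106; -28435/106 33153/106 -17597/106; 15123/106 -17597/106 9735/106]
step 1: y = z − H·x̄ = [62/53]
step 1: S = H·P̄·Hᵀ + R = [7511/106]
step 1: K = P̄·Hᵀ·S⁻¹ = [-5105/7511; 4079/7511; -1041/7511]
step 1: x' = x̄ + K·y = [123274/7511, -142614/7511, 77010/7511]
step 1: P' = (I − K·H)·P̄ = [1542397/7511 -1818415/7511 1021458/7511; -1818415/7511 2192207/7511 -1206838/7511; 1021458/7511 -1206838/7511 679584/7511]

step 0: x' = [-229/53, 259/53, -165/53], P' = [1509/106 -1603/106 497/53; -1603/106 2449/106 -551/53; 497/53 -551/53 350/53]
step 1: x' = [123274/7511, -142614/7511, 77010/7511], P' = [1542397/7511 -1818415/7511 1021458/7511; -1818415/7511 2192207/7511 -1206838/7511; 1021458/7511 -1206838/7511 679584/7511]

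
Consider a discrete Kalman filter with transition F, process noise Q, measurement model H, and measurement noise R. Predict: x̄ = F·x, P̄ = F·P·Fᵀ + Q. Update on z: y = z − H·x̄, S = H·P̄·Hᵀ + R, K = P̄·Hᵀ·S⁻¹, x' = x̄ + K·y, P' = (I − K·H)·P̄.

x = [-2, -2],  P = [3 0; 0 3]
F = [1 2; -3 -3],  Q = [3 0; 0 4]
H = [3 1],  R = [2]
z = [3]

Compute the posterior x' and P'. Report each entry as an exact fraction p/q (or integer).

x' = [-39/20, 171/20]
P' = [117/20 -333/20; -333/20 2951/60]

x̄ = F·x = [-6, 12]
P̄ = F·P·Fᵀ + Q = [18 -27; -27 58]
y = z − H·x̄ = [9]
S = H·P̄·Hᵀ + R = [60]
K = P̄·Hᵀ·S⁻¹ = [9/20; -23/60]
x' = x̄ + K·y = [-39/20, 171/20]
P' = (I − K·H)·P̄ = [117/20 -333/20; -333/20 2951/60]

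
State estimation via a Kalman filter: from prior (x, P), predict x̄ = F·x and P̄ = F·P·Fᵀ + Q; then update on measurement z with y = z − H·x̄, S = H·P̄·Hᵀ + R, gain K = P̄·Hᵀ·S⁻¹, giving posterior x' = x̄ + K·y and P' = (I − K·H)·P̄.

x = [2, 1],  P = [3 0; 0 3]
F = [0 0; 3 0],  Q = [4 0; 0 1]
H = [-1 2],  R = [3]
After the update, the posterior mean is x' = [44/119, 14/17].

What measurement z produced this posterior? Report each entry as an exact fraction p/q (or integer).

x̄ = F·x = [0, 6]
P̄ = F·P·Fᵀ + Q = [4 0; 0 28]
S = H·P̄·Hᵀ + R = [119]
K = P̄·Hᵀ·S⁻¹ = [-4/119; 8/17]
x' − x̄ = [44/119, -88/17] = K·y
y = (KᵀK)⁻¹·Kᵀ·(x' − x̄) = [-11]
z = y + H·x̄ = [-11] + [12] = [1]

z = [1]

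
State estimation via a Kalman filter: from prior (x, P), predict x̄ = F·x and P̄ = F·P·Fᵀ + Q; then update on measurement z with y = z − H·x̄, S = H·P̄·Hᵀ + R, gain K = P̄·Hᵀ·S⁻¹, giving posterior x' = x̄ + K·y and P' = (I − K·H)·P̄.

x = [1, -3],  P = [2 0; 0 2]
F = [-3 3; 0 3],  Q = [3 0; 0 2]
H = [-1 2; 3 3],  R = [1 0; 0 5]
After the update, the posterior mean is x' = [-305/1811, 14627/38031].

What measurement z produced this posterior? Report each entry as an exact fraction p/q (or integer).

x̄ = F·x = [-12, -9]
P̄ = F·P·Fᵀ + Q = [39 18; 18 20]
S = H·P̄·Hᵀ + R = [48 57; 57 860]
K = P̄·Hᵀ·S⁻¹ = [-587/1811 399/1811; 12422/38031 1406/12677]
x' − x̄ = [21427/1811, 356906/38031] = K·y
y = (KᵀK)⁻¹·Kᵀ·(x' − x̄) = [7, 64]
z = y + H·x̄ = [7, 64] + [-6, -63] = [1, 1]

z = [1, 1]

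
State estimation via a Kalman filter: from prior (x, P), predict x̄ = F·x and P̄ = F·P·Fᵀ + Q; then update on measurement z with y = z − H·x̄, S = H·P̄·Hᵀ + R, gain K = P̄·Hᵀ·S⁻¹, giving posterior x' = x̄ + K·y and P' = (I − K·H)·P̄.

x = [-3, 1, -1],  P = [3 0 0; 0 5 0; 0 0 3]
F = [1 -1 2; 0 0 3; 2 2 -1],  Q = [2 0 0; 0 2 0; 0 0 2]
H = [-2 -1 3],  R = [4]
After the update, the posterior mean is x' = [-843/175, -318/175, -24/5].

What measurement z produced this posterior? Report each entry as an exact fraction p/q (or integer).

x̄ = F·x = [-6, -3, -3]
P̄ = F·P·Fᵀ + Q = [22 18 -10; 18 29 -9; -10 -9 37]
S = H·P̄·Hᵀ + R = [700]
K = P̄·Hᵀ·S⁻¹ = [-23/175; -23/175; 1/5]
x' − x̄ = [207/175, 207/175, -9/5] = K·y
y = (KᵀK)⁻¹·Kᵀ·(x' − x̄) = [-9]
z = y + H·x̄ = [-9] + [6] = [-3]

z = [-3]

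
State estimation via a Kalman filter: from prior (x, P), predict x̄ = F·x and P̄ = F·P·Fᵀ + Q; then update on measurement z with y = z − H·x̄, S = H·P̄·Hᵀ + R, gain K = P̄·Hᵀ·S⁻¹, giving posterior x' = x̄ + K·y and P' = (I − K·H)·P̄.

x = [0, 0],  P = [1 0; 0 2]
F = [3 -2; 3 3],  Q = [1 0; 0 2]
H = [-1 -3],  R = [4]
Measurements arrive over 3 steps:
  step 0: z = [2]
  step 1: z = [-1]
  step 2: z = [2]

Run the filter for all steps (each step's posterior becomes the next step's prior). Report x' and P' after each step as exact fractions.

step 0: x' = [-18/265, -168/265], P' = [4689/265 -1551/265; -1551/265 629/265]
step 1: x' = [377931/112891, -88899/112891], P' = [1433466/112891 -422850/112891; -422850/112891 172682/112891]
step 2: x' = [-152532384/146438215, -3751194/13312565], P' = [1707619374/146438215 -45616506/13312565; -45616506/13312565 19060774/13312565]

step 0: x̄ = F·x = [0, 0]
step 0: P̄ = F·P·Fᵀ + Q = [18 -3; -3 29]
step 0: y = z − H·x̄ = [2]
step 0: S = H·P̄·Hᵀ + R = [265]
step 0: K = P̄·Hᵀ·S⁻¹ = [-9/265; -84/265]
step 0: x' = x̄ + K·y = [-18/265, -168/265]
step 0: P' = (I − K·H)·P̄ = [4689/265 -1551/265; -1551/265 629/265]
step 1: x̄ = F·x = [282/265, -558/265]
step 1: P̄ = F·P·Fᵀ + Q = [63594/265 33774/265; 33774/265 20474/265]
step 1: y = z − H·x̄ = [-1657/265]
step 1: S = H·P̄·Hᵀ + R = [451564/265]
step 1: K = P̄·Hᵀ·S⁻¹ = [-41229/112891; -23799/112891]
step 1: x' = x̄ + K·y = [377931/112891, -88899/112891]
step 1: P' = (I − K·H)·P̄ = [1433466/112891 -422850/112891; -422850/112891 172682/112891]
step 2: x̄ = F·x = [1311591/112891, 867096/112891]
step 2: P̄ = F·P·Fᵀ + Q = [18779013/112891 10596552/112891; 10596552/112891 7069814/112891]
step 2: y = z − H·x̄ = [4138661/112891]
step 2: S = H·P̄·Hᵀ + R = [146438215/112891]
step 2: K = P̄·Hᵀ·S⁻¹ = [-50568669/146438215; -2891454/13312565]
step 2: x' = x̄ + K·y = [-152532384/146438215, -3751194/13312565]
step 2: P' = (I − K·H)·P̄ = [1707619374/146438215 -45616506/13312565; -45616506/13312565 19060774/13312565]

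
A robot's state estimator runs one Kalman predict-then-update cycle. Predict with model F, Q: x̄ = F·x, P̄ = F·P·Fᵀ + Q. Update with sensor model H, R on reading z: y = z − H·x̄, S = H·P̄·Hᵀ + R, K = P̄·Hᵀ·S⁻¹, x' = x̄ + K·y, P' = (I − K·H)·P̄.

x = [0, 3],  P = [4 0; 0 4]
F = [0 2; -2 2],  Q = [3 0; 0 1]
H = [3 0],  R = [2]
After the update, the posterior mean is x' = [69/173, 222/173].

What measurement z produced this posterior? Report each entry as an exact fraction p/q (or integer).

x̄ = F·x = [6, 6]
P̄ = F·P·Fᵀ + Q = [19 16; 16 33]
S = H·P̄·Hᵀ + R = [173]
K = P̄·Hᵀ·S⁻¹ = [57/173; 48/173]
x' − x̄ = [-969/173, -816/173] = K·y
y = (KᵀK)⁻¹·Kᵀ·(x' − x̄) = [-17]
z = y + H·x̄ = [-17] + [18] = [1]

z = [1]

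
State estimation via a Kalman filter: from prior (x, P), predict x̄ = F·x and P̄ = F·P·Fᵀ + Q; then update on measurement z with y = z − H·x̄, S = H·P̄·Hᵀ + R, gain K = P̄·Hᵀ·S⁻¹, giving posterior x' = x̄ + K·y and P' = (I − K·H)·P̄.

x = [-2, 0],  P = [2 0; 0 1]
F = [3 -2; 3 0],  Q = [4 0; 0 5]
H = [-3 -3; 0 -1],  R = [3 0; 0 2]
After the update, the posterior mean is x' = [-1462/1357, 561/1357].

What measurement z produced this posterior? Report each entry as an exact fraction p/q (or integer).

z = [2, -1]

x̄ = F·x = [-6, -6]
P̄ = F·P·Fᵀ + Q = [26 18; 18 23]
S = H·P̄·Hᵀ + R = [768 123; 123 25]
K = P̄·Hᵀ·S⁻¹ = [-362/1357 804/1357; -82/1357 -845/1357]
x' − x̄ = [6680/1357, 8703/1357] = K·y
y = (KᵀK)⁻¹·Kᵀ·(x' − x̄) = [-34, -7]
z = y + H·x̄ = [-34, -7] + [36, 6] = [2, -1]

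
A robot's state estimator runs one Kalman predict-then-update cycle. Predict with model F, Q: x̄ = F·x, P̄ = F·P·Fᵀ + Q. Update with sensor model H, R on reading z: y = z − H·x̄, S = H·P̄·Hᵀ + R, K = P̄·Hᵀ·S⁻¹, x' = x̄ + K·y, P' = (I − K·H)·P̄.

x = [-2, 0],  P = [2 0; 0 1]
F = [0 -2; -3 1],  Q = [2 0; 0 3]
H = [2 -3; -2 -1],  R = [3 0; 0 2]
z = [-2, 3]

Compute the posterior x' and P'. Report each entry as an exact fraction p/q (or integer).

x' = [-5479/4402, -551/4402]
P' = [681/2201 189/2201; 189/2201 673/2201]

x̄ = F·x = [0, 6]
P̄ = F·P·Fᵀ + Q = [6 -2; -2 22]
y = z − H·x̄ = [16, 9]
S = H·P̄·Hᵀ + R = [249 34; 34 40]
K = P̄·Hᵀ·S⁻¹ = [265/2201 -1551/4402; -547/2201 -1051/4402]
x' = x̄ + K·y = [-5479/4402, -551/4402]
P' = (I − K·H)·P̄ = [681/2201 189/2201; 189/2201 673/2201]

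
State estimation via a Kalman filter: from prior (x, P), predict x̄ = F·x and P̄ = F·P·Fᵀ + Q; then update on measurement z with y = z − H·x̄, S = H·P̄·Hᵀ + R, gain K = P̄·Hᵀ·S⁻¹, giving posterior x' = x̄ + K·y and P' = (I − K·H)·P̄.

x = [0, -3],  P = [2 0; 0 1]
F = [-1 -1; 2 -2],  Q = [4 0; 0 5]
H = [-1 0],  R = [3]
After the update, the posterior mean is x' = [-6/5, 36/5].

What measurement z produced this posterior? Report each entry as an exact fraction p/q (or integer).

z = [3]

x̄ = F·x = [3, 6]
P̄ = F·P·Fᵀ + Q = [7 -2; -2 17]
S = H·P̄·Hᵀ + R = [10]
K = P̄·Hᵀ·S⁻¹ = [-7/10; 1/5]
x' − x̄ = [-21/5, 6/5] = K·y
y = (KᵀK)⁻¹·Kᵀ·(x' − x̄) = [6]
z = y + H·x̄ = [6] + [-3] = [3]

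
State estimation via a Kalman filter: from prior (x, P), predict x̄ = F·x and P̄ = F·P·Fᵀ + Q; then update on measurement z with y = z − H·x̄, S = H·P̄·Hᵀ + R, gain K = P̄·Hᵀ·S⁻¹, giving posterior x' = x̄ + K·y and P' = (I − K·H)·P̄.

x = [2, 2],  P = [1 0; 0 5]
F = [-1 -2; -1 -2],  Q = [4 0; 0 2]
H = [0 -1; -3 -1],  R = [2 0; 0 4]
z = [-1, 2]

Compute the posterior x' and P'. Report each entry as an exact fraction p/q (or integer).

x' = [-57/79, 21/79]
P' = [502/1027 -318/1027; -318/1027 1298/1027]

x̄ = F·x = [-6, -6]
P̄ = F·P·Fᵀ + Q = [25 21; 21 23]
y = z − H·x̄ = [-7, -22]
S = H·P̄·Hᵀ + R = [25 86; 86 378]
K = P̄·Hᵀ·S⁻¹ = [159/1027 -297/1027; -649/1027 -86/1027]
x' = x̄ + K·y = [-57/79, 21/79]
P' = (I − K·H)·P̄ = [502/1027 -318/1027; -318/1027 1298/1027]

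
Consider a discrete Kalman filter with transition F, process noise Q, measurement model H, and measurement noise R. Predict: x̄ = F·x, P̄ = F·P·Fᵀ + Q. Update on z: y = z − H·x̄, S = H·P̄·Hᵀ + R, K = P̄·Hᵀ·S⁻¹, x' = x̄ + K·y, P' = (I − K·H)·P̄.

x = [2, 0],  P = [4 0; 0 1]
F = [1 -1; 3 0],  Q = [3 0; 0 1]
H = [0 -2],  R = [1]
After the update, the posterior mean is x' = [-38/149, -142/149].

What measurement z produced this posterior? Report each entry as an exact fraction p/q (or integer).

z = [2]

x̄ = F·x = [2, 6]
P̄ = F·P·Fᵀ + Q = [8 12; 12 37]
S = H·P̄·Hᵀ + R = [149]
K = P̄·Hᵀ·S⁻¹ = [-24/149; -74/149]
x' − x̄ = [-336/149, -1036/149] = K·y
y = (KᵀK)⁻¹·Kᵀ·(x' − x̄) = [14]
z = y + H·x̄ = [14] + [-12] = [2]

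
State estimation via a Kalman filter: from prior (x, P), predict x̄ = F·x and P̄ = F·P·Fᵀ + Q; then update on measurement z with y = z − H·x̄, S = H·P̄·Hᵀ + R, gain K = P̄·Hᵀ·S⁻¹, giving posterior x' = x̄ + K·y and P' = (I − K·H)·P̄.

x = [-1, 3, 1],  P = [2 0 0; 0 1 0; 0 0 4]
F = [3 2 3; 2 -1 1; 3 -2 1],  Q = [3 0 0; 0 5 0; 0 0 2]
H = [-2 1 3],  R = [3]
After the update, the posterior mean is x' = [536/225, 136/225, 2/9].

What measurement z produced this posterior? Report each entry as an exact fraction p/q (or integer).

x̄ = F·x = [6, -4, -8]
P̄ = F·P·Fᵀ + Q = [61 22 26; 22 18 18; 26 18 28]
S = H·P̄·Hᵀ + R = [225]
K = P̄·Hᵀ·S⁻¹ = [-22/225; 28/225; 2/9]
x' − x̄ = [-814/225, 1036/225, 74/9] = K·y
y = (KᵀK)⁻¹·Kᵀ·(x' − x̄) = [37]
z = y + H·x̄ = [37] + [-40] = [-3]

z = [-3]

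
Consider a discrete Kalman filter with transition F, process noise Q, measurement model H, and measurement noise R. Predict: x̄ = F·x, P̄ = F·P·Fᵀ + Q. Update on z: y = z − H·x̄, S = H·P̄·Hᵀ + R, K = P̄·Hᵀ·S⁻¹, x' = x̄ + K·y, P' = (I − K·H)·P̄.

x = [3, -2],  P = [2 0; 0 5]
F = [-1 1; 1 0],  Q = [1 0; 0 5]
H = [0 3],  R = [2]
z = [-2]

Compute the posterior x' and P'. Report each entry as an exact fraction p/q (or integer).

x' = [-259/65, -36/65]
P' = [484/65 -4/65; -4/65 14/65]

x̄ = F·x = [-5, 3]
P̄ = F·P·Fᵀ + Q = [8 -2; -2 7]
y = z − H·x̄ = [-11]
S = H·P̄·Hᵀ + R = [65]
K = P̄·Hᵀ·S⁻¹ = [-6/65; 21/65]
x' = x̄ + K·y = [-259/65, -36/65]
P' = (I − K·H)·P̄ = [484/65 -4/65; -4/65 14/65]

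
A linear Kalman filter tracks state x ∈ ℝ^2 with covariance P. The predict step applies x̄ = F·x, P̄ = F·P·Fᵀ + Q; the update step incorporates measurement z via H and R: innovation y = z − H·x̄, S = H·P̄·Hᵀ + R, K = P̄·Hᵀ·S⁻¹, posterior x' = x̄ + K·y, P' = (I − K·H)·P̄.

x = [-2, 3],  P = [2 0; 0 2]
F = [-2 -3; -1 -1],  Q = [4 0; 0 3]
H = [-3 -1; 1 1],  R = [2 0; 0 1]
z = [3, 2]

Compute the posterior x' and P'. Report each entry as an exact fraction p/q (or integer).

x̄ = F·x = [-5, -1]
P̄ = F·P·Fᵀ + Q = [30 10; 10 7]
y = z − H·x̄ = [-13, 8]
S = H·P̄·Hᵀ + R = [339 -137; -137 58]
K = P̄·Hᵀ·S⁻¹ = [-320/893 -140/893; 183/893 694/893]
x' = x̄ + K·y = [-75/47, 120/47]
P' = (I − K·H)·P̄ = [390/893 -530/893; -530/893 1224/893]

x' = [-75/47, 120/47]
P' = [390/893 -530/893; -530/893 1224/893]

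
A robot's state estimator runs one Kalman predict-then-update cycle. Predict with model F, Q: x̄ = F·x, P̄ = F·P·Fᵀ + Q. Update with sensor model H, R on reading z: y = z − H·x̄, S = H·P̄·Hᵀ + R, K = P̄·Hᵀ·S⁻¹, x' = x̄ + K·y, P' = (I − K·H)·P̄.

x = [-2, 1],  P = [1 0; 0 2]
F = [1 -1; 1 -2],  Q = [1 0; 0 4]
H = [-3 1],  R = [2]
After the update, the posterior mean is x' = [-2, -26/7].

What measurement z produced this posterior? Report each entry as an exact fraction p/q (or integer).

z = [2]

x̄ = F·x = [-3, -4]
P̄ = F·P·Fᵀ + Q = [4 5; 5 13]
S = H·P̄·Hᵀ + R = [21]
K = P̄·Hᵀ·S⁻¹ = [-1/3; -2/21]
x' − x̄ = [1, 2/7] = K·y
y = (KᵀK)⁻¹·Kᵀ·(x' − x̄) = [-3]
z = y + H·x̄ = [-3] + [5] = [2]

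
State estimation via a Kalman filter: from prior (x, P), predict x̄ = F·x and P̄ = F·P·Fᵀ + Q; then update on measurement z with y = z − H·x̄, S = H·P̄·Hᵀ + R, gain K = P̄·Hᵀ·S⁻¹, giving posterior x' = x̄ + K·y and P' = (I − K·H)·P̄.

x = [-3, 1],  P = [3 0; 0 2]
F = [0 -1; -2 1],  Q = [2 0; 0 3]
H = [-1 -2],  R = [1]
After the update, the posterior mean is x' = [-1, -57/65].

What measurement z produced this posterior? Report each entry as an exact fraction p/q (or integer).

z = [3]

x̄ = F·x = [-1, 7]
P̄ = F·P·Fᵀ + Q = [4 -2; -2 17]
S = H·P̄·Hᵀ + R = [65]
K = P̄·Hᵀ·S⁻¹ = [0; -32/65]
x' − x̄ = [0, -512/65] = K·y
y = (KᵀK)⁻¹·Kᵀ·(x' − x̄) = [16]
z = y + H·x̄ = [16] + [-13] = [3]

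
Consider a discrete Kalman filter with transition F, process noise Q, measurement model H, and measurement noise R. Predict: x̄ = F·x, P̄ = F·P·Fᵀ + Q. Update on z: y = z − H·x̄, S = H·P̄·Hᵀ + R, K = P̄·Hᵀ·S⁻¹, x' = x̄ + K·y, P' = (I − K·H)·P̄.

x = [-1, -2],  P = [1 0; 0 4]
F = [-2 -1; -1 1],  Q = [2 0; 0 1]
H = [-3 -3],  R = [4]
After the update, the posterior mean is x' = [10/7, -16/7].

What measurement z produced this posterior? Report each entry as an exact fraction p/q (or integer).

x̄ = F·x = [4, -1]
P̄ = F·P·Fᵀ + Q = [10 -2; -2 6]
S = H·P̄·Hᵀ + R = [112]
K = P̄·Hᵀ·S⁻¹ = [-3/14; -3/28]
x' − x̄ = [-18/7, -9/7] = K·y
y = (KᵀK)⁻¹·Kᵀ·(x' − x̄) = [12]
z = y + H·x̄ = [12] + [-9] = [3]

z = [3]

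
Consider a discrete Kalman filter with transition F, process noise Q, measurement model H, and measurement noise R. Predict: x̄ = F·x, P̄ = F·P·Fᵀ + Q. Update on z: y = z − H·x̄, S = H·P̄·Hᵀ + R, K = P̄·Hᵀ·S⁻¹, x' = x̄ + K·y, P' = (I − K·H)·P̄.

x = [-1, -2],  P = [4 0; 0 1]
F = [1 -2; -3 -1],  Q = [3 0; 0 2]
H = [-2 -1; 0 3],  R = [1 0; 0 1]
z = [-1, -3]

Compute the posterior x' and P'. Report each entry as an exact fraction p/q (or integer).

x̄ = F·x = [3, 5]
P̄ = F·P·Fᵀ + Q = [11 -10; -10 39]
y = z − H·x̄ = [10, -18]
S = H·P̄·Hᵀ + R = [44 -57; -57 352]
K = P̄·Hᵀ·S⁻¹ = [-5934/12239 -2004/12239; -19/12239 4065/12239]
x' = x̄ + K·y = [13449/12239, -12165/12239]
P' = (I − K·H)·P̄ = [3301/12239 -668/12239; -668/12239 1355/12239]

x' = [13449/12239, -12165/12239]
P' = [3301/12239 -668/12239; -668/12239 1355/12239]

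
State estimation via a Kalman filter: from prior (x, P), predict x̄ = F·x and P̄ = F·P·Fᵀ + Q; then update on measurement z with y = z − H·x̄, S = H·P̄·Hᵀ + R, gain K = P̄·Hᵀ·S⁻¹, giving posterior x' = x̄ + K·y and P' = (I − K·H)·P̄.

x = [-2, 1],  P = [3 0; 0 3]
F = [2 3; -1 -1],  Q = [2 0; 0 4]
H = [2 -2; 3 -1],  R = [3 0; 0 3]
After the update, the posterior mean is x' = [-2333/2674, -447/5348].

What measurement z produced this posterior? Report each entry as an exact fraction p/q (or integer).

x̄ = F·x = [-1, 1]
P̄ = F·P·Fᵀ + Q = [41 -15; -15 10]
S = H·P̄·Hᵀ + R = [327 386; 386 472]
K = P̄·Hᵀ·S⁻¹ = [-101/1337 947/2674; -1185/2674 1315/5348]
x' − x̄ = [341/2674, -5795/5348] = K·y
y = (KᵀK)⁻¹·Kᵀ·(x' − x̄) = [3, 1]
z = y + H·x̄ = [3, 1] + [-4, -4] = [-1, -3]

z = [-1, -3]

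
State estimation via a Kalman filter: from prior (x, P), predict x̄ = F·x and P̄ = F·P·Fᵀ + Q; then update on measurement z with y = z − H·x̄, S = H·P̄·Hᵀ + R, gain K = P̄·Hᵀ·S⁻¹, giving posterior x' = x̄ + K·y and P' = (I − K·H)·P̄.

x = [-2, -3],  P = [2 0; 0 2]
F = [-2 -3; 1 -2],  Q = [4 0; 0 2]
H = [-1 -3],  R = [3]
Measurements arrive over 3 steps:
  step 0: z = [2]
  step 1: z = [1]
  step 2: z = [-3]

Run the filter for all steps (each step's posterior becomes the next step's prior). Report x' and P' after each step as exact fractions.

step 0: x' = [37/7, -16/7], P' = [102/7 -32/7; -32/7 332/189]
step 1: x' = [1834/1849, -3119/5547], P' = [83912/5547 -86828/16641; -86828/16641 106196/49923]
step 2: x' = [292709/1699319, 4856044/5097957], P' = [23458688/1699319 -24242252/5097957; -24242252/5097957 30073850/15293871]

step 0: x̄ = F·x = [13, 4]
step 0: P̄ = F·P·Fᵀ + Q = [30 8; 8 12]
step 0: y = z − H·x̄ = [27]
step 0: S = H·P̄·Hᵀ + R = [189]
step 0: K = P̄·Hᵀ·S⁻¹ = [-2/7; -44/189]
step 0: x' = x̄ + K·y = [37/7, -16/7]
step 0: P' = (I − K·H)·P̄ = [102/7 -32/7; -32/7 332/189]
step 1: x̄ = F·x = [-26/7, 69/7]
step 1: P̄ = F·P·Fᵀ + Q = [488/21 -1460/63; -1460/63 7916/189]
step 1: y = z − H·x̄ = [188/7]
step 1: S = H·P̄·Hᵀ + R = [1849/7]
step 1: K = P̄·Hᵀ·S⁻¹ = [324/1849; -2152/5547]
step 1: x' = x̄ + K·y = [1834/1849, -3119/5547]
step 1: P' = (I − K·H)·P̄ = [83912/5547 -86828/16641; -86828/16641 106196/49923]
step 2: x̄ = F·x = [-549/1849, 11740/5547]
step 2: P̄ = F·P·Fᵀ + Q = [116720/5547 -377908/16641; -377908/16641 2321774/49923]
step 2: y = z − H·x̄ = [5644/1849]
step 2: S = H·P̄·Hᵀ + R = [1699319/5547]
step 2: K = P̄·Hᵀ·S⁻¹ = [261188/1699319; -1943866/5097957]
step 2: x' = x̄ + K·y = [292709/1699319, 4856044/5097957]
step 2: P' = (I − K·H)·P̄ = [23458688/1699319 -24242252/5097957; -24242252/5097957 30073850/15293871]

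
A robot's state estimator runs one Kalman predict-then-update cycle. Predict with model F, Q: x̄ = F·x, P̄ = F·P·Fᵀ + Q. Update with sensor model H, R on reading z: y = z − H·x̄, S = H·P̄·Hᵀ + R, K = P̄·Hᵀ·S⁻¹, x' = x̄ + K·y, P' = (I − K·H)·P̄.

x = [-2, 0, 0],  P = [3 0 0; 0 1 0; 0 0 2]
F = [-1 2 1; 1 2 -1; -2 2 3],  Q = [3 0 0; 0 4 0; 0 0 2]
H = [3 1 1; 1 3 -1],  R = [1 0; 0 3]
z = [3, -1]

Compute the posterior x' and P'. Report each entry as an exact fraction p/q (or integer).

x' = [6512/8187, -870/2729, 38932/40935]
P' = [6088/8187 -1913/2729 -10736/8187; -1913/2729 2469/2729 3352/2729; -10736/8187 3352/2729 123452/40935]

x̄ = F·x = [2, -2, 4]
P̄ = F·P·Fᵀ + Q = [12 -1 16; -1 13 -8; 16 -8 36]
y = z − H·x̄ = [-5, 7]
S = H·P̄·Hᵀ + R = [232 -19; -19 178]
K = P̄·Hᵀ·S⁻¹ = [1789/8187 -131/8187; 82/2729 714/2729; 12692/40935 -8764/40935]
x' = x̄ + K·y = [6512/8187, -870/2729, 38932/40935]
P' = (I − K·H)·P̄ = [6088/8187 -1913/2729 -10736/8187; -1913/2729 2469/2729 3352/2729; -10736/8187 3352/2729 123452/40935]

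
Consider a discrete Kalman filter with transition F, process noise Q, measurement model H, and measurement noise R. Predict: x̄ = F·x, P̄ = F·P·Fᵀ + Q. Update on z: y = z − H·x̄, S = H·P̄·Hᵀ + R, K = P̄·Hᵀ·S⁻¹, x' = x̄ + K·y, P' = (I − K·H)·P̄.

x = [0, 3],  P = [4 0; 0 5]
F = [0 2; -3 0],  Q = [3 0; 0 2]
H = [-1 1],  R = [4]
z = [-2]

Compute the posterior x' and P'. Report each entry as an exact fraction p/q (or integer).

x̄ = F·x = [6, 0]
P̄ = F·P·Fᵀ + Q = [23 0; 0 38]
y = z − H·x̄ = [4]
S = H·P̄·Hᵀ + R = [65]
K = P̄·Hᵀ·S⁻¹ = [-23/65; 38/65]
x' = x̄ + K·y = [298/65, 152/65]
P' = (I − K·H)·P̄ = [966/65 874/65; 874/65 1026/65]

x' = [298/65, 152/65]
P' = [966/65 874/65; 874/65 1026/65]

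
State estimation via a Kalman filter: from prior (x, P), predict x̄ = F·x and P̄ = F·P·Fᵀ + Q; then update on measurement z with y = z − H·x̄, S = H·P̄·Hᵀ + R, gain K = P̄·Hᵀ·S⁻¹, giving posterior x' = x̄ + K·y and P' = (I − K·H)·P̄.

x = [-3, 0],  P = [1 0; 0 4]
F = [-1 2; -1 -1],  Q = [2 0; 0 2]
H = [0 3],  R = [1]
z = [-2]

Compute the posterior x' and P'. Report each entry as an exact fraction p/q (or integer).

x̄ = F·x = [3, 3]
P̄ = F·P·Fᵀ + Q = [19 -7; -7 7]
y = z − H·x̄ = [-11]
S = H·P̄·Hᵀ + R = [64]
K = P̄·Hᵀ·S⁻¹ = [-21/64; 21/64]
x' = x̄ + K·y = [423/64, -39/64]
P' = (I − K·H)·P̄ = [775/64 -7/64; -7/64 7/64]

x' = [423/64, -39/64]
P' = [775/64 -7/64; -7/64 7/64]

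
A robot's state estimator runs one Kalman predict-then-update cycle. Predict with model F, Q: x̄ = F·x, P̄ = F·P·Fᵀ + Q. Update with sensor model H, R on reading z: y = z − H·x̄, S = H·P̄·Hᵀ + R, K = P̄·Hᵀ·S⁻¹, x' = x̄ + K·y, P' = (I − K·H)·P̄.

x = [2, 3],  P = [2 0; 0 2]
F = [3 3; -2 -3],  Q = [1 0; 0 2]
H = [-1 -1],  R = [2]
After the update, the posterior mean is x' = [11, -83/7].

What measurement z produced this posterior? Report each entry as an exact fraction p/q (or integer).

z = [2]

x̄ = F·x = [15, -13]
P̄ = F·P·Fᵀ + Q = [37 -30; -30 28]
S = H·P̄·Hᵀ + R = [7]
K = P̄·Hᵀ·S⁻¹ = [-1; 2/7]
x' − x̄ = [-4, 8/7] = K·y
y = (KᵀK)⁻¹·Kᵀ·(x' − x̄) = [4]
z = y + H·x̄ = [4] + [-2] = [2]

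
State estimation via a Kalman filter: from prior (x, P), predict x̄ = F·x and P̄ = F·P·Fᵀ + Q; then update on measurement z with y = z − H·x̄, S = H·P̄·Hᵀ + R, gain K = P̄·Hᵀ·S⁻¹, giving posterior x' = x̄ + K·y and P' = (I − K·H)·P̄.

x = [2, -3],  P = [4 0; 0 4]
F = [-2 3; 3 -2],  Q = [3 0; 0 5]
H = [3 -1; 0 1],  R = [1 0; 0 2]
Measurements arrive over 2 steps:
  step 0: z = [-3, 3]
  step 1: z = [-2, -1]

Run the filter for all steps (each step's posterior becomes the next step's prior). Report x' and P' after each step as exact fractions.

step 0: x' = [-157/838, 1068/419], P' = [2603/9218 2445/4609; 2445/4609 7536/4609]
step 1: x' = [-4229039/4519304, -2303247/2259652], P' = [2305543/9038608 2032995/4519304; 2032995/4519304 3148775/2259652]

step 0: x̄ = F·x = [-13, 12]
step 0: P̄ = F·P·Fᵀ + Q = [55 -48; -48 57]
step 0: y = z − H·x̄ = [48, -9]
step 0: S = H·P̄·Hᵀ + R = [841 -201; -201 59]
step 0: K = P̄·Hᵀ·S⁻¹ = [2919/9218 2445/9218; -201/4609 3768/4609]
step 0: x' = x̄ + K·y = [-157/838, 1068/419]
step 0: P' = (I − K·H)·P̄ = [2603/9218 2445/4609; 2445/4609 7536/4609]
step 1: x̄ = F·x = [3361/419, -4743/838]
step 1: P̄ = F·P·Fᵀ + Q = [57517/4609 -21240/4609; -21240/4609 71125/9218]
step 1: y = z − H·x̄ = [-26585/838, 3905/838]
step 1: S = H·P̄·Hᵀ + R = [1370529/9218 -198565/9218; -198565/9218 89561/9218]
step 1: K = P̄·Hᵀ·S⁻¹ = [2850639/9038608 2032995/9038608; -198565/4519304 3148775/4519304]
step 1: x' = x̄ + K·y = [-4229039/4519304, -2303247/2259652]
step 1: P' = (I − K·H)·P̄ = [2305543/9038608 2032995/4519304; 2032995/4519304 3148775/2259652]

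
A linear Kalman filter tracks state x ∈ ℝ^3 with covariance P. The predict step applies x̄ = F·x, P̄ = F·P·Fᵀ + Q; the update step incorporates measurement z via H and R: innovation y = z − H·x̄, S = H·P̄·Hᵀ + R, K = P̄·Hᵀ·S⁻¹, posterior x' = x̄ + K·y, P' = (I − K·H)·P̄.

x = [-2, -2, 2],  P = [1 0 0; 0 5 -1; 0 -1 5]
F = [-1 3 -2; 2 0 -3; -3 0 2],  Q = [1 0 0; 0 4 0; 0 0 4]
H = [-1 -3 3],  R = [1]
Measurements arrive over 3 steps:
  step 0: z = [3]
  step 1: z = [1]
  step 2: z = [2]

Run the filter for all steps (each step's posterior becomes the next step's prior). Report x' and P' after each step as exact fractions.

step 0: x' = [277/266, 30/49, 1835/931], P' = [1633/38 -37/7 1196/133; -37/7 165/49 76/49; 1196/133 76/49 4273/931]
step 1: x' = [-6665799/1156987, -6936539/4627948, -3569157/1156987], P' = [24198555/2313974 9159003/2313974 17350523/2313974; 9159003/2313974 22852617/4627948 14367553/2313974; 17350523/2313974 14367553/2313974 20338139/2313974]
step 2: x' = [16880351892/3879453403, 12673986272/3879453403, 20934451101/3879453403], P' = [55642071027/3879453403 28539504764/3879453403 47216686740/3879453403; 28539504764/3879453403 59972403579/7758906806 78532635275/7758906806; 47216686740/3879453403 78532635275/7758906806 110491943923/7758906806]

step 0: x̄ = F·x = [-8, -10, 10]
step 0: P̄ = F·P·Fᵀ + Q = [79 37 -23; 37 53 -36; -23 -36 33]
step 0: y = z − H·x̄ = [-65]
step 0: S = H·P̄·Hᵀ + R = [1862]
step 0: K = P̄·Hᵀ·S⁻¹ = [-37/266; -8/49; 115/931]
step 0: x' = x̄ + K·y = [277/266, 30/49, 1835/931]
step 0: P' = (I − K·H)·P̄ = [1633/38 -37/7 1196/133; -37/7 165/49 76/49; 1196/133 76/49 4273/931]
step 1: x̄ = F·x = [-837/266, -3566/931, 1523/1862]
step 1: P̄ = F·P·Fᵀ + Q = [5385/38 -15039/133 54107/266; -15039/133 101751/931 -156853/931; 54107/266 -156853/931 560857/1862]
step 1: y = z − H·x̄ = [-14981/931]
step 1: S = H·P̄·Hᵀ + R = [4627948/931]
step 1: K = P̄·Hᵀ·S⁻¹ = [376005/2313974; -670539/4627948; 561235/2313974]
step 1: x' = x̄ + K·y = [-6665799/1156987, -6936539/4627948, -3569157/1156987]
step 1: P' = (I − K·H)·P̄ = [24198555/2313974 9159003/2313974 17350523/2313974; 9159003/2313974 22852617/4627948 14367553/2313974; 17350523/2313974 14367553/2313974 20338139/2313974]
step 2: x̄ = F·x = [34406835/4627948, -2624127/1156987, 12859083/1156987]
step 2: P̄ = F·P·Fᵀ + Q = [105478599/4627948 -9036379/1156987 32209746/1156987; -9036379/1156987 80887091/2313974 -41663365/2313974; 32209746/1156987 -41663365/2313974 100189171/2313974]
step 2: y = z − H·x̄ = [-142135789/4627948]
step 2: S = H·P̄·Hᵀ + R = [3879453403/4627948]
step 2: K = P̄·Hᵀ·S⁻¹ = [389474901/3879453403; -699157220/3879453403; 722276232/3879453403]
step 2: x' = x̄ + K·y = [16880351892/3879453403, 12673986272/3879453403, 20934451101/3879453403]
step 2: P' = (I − K·H)·P̄ = [55642071027/3879453403 28539504764/3879453403 47216686740/3879453403; 28539504764/3879453403 59972403579/7758906806 78532635275/7758906806; 47216686740/3879453403 78532635275/7758906806 110491943923/7758906806]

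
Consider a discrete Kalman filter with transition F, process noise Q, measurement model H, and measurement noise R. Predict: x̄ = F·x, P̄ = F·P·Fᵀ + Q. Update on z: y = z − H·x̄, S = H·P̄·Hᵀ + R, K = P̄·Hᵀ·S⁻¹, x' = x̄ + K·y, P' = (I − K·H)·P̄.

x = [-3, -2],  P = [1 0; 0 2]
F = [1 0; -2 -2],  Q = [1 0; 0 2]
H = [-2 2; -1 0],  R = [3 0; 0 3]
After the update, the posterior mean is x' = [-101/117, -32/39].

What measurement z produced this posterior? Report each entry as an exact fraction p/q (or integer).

z = [-1, 2]

x̄ = F·x = [-3, 10]
P̄ = F·P·Fᵀ + Q = [2 -2; -2 14]
S = H·P̄·Hᵀ + R = [83 8; 8 5]
K = P̄·Hᵀ·S⁻¹ = [-8/117 -34/117; 16/39 -10/39]
x' − x̄ = [250/117, -422/39] = K·y
y = (KᵀK)⁻¹·Kᵀ·(x' − x̄) = [-27, -1]
z = y + H·x̄ = [-27, -1] + [26, 3] = [-1, 2]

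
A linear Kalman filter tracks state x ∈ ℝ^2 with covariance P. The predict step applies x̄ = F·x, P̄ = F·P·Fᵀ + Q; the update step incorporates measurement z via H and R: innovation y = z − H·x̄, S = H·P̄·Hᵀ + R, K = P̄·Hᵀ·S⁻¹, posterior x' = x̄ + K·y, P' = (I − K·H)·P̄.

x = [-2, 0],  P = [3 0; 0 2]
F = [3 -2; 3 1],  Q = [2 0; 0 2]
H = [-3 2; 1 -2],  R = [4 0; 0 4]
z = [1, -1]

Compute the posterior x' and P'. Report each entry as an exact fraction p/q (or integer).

x̄ = F·x = [-6, -6]
P̄ = F·P·Fᵀ + Q = [37 23; 23 31]
y = z − H·x̄ = [-5, -7]
S = H·P̄·Hᵀ + R = [185 -51; -51 73]
K = P̄·Hᵀ·S⁻¹ = [-1301/2726 -1245/2726; -625/2726 -1893/2726]
x' = x̄ + K·y = [-568/1363, 10/1363]
P' = (I − K·H)·P̄ = [2546/1363 2518/1363; 2518/1363 3152/1363]

x' = [-568/1363, 10/1363]
P' = [2546/1363 2518/1363; 2518/1363 3152/1363]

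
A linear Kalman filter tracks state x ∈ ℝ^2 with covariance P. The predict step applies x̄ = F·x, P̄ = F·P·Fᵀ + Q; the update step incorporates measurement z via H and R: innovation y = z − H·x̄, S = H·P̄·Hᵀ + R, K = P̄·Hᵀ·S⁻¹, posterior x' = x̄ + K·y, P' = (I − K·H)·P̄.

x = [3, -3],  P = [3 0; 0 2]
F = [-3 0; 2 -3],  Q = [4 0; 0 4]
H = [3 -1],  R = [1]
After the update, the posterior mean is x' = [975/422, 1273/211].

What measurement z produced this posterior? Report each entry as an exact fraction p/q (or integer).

x̄ = F·x = [-9, 15]
P̄ = F·P·Fᵀ + Q = [31 -18; -18 34]
S = H·P̄·Hᵀ + R = [422]
K = P̄·Hᵀ·S⁻¹ = [111/422; -44/211]
x' − x̄ = [4773/422, -1892/211] = K·y
y = (KᵀK)⁻¹·Kᵀ·(x' − x̄) = [43]
z = y + H·x̄ = [43] + [-42] = [1]

z = [1]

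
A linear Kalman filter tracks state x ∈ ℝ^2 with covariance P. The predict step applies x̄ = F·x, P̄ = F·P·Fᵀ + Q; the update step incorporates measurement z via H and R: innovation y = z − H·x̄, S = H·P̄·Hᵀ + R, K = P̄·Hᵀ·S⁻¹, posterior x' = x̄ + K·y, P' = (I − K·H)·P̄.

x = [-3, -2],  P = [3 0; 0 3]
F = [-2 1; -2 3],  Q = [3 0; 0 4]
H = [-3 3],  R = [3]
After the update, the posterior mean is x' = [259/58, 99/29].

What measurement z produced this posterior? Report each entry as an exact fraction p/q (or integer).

x̄ = F·x = [4, 0]
P̄ = F·P·Fᵀ + Q = [18 21; 21 43]
S = H·P̄·Hᵀ + R = [174]
K = P̄·Hᵀ·S⁻¹ = [3/58; 11/29]
x' − x̄ = [27/58, 99/29] = K·y
y = (KᵀK)⁻¹·Kᵀ·(x' − x̄) = [9]
z = y + H·x̄ = [9] + [-12] = [-3]

z = [-3]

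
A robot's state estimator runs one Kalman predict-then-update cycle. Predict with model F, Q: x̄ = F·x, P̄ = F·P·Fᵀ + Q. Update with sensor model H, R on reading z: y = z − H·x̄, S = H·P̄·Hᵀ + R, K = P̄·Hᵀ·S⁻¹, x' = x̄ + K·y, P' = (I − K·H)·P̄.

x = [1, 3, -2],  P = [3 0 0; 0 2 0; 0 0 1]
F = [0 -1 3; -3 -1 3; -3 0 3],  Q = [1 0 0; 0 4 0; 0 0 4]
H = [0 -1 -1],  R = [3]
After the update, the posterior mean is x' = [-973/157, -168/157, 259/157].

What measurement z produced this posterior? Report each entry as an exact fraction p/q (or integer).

x̄ = F·x = [-9, -12, -9]
P̄ = F·P·Fᵀ + Q = [12 11 9; 11 42 36; 9 36 40]
S = H·P̄·Hᵀ + R = [157]
K = P̄·Hᵀ·S⁻¹ = [-20/157; -78/157; -76/157]
x' − x̄ = [440/157, 1716/157, 1672/157] = K·y
y = (KᵀK)⁻¹·Kᵀ·(x' − x̄) = [-22]
z = y + H·x̄ = [-22] + [21] = [-1]

z = [-1]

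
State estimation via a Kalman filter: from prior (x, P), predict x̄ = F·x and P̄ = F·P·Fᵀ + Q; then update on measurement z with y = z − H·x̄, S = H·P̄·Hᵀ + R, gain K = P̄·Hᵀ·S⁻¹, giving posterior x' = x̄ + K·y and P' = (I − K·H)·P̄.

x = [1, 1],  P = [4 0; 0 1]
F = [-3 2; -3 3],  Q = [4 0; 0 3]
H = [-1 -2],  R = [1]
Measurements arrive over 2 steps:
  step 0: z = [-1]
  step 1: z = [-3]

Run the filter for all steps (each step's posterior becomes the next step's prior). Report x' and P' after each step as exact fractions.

step 0: x̄ = F·x = [-1, 0]
step 0: P̄ = F·P·Fᵀ + Q = [44 42; 42 48]
step 0: y = z − H·x̄ = [-2]
step 0: S = H·P̄·Hᵀ + R = [405]
step 0: K = P̄·Hᵀ·S⁻¹ = [-128/405; -46/135]
step 0: x' = x̄ + K·y = [-149/405, 92/135]
step 0: P' = (I − K·H)·P̄ = [1436/405 -218/135; -218/135 44/45]
step 1: x̄ = F·x = [37/15, 85/27]
step 1: P̄ = F·P·Fᵀ + Q = [296/5 62; 62 655/9]
step 1: y = z − H·x̄ = [778/135]
step 1: S = H·P̄·Hᵀ + R = [26969/45]
step 1: K = P̄·Hᵀ·S⁻¹ = [-8244/26969; -9340/26969]
step 1: x' = x̄ + K·y = [57041/80907, 93229/80907]
step 1: P' = (I − K·H)·P̄ = [86264/26969 -39010/26969; -39010/26969 24175/26969]

step 0: x' = [-149/405, 92/135], P' = [1436/405 -218/135; -218/135 44/45]
step 1: x' = [57041/80907, 93229/80907], P' = [86264/26969 -39010/26969; -39010/26969 24175/26969]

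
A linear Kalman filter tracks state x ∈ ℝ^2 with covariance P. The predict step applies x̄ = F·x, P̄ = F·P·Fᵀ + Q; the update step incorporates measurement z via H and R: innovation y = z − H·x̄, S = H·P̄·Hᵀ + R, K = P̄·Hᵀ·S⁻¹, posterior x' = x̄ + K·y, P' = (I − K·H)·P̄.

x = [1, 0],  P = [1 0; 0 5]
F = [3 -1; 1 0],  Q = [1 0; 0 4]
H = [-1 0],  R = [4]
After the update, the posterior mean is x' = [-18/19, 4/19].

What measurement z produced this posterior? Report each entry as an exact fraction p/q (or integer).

x̄ = F·x = [3, 1]
P̄ = F·P·Fᵀ + Q = [15 3; 3 5]
S = H·P̄·Hᵀ + R = [19]
K = P̄·Hᵀ·S⁻¹ = [-15/19; -3/19]
x' − x̄ = [-75/19, -15/19] = K·y
y = (KᵀK)⁻¹·Kᵀ·(x' − x̄) = [5]
z = y + H·x̄ = [5] + [-3] = [2]

z = [2]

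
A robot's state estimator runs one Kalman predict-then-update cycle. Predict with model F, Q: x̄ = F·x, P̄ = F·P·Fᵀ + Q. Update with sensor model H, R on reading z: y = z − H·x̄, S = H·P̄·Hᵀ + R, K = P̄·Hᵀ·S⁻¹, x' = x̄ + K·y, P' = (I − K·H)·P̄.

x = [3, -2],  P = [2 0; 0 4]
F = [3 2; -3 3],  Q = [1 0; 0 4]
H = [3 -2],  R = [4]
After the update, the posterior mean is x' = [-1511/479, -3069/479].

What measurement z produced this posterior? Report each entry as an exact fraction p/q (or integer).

z = [3]

x̄ = F·x = [5, -15]
P̄ = F·P·Fᵀ + Q = [35 6; 6 58]
S = H·P̄·Hᵀ + R = [479]
K = P̄·Hᵀ·S⁻¹ = [93/479; -98/479]
x' − x̄ = [-3906/479, 4116/479] = K·y
y = (KᵀK)⁻¹·Kᵀ·(x' − x̄) = [-42]
z = y + H·x̄ = [-42] + [45] = [3]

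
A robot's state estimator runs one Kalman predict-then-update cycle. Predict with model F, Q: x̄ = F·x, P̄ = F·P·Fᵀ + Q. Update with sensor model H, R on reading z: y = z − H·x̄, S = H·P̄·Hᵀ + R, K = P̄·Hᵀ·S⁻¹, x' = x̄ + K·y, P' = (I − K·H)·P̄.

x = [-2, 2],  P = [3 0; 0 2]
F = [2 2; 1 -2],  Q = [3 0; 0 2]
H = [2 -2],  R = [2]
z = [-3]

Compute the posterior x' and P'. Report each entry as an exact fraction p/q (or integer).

x' = [-125/27, -29/9]
P' = [613/81 196/27; 196/27 67/9]

x̄ = F·x = [0, -6]
P̄ = F·P·Fᵀ + Q = [23 -2; -2 13]
y = z − H·x̄ = [-15]
S = H·P̄·Hᵀ + R = [162]
K = P̄·Hᵀ·S⁻¹ = [25/81; -5/27]
x' = x̄ + K·y = [-125/27, -29/9]
P' = (I − K·H)·P̄ = [613/81 196/27; 196/27 67/9]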